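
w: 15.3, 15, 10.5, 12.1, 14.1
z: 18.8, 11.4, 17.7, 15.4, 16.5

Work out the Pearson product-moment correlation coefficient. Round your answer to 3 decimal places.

n = 5, Σw = 67, Σz = 79.8, Σw² = 914.56, Σz² = 1306.1, Σwz = 1063.48
nΣwz − ΣwΣz = 5317.4 − 5346.6 = -29.2
nΣw² − (Σw)² = 4572.8 − 4489 = 83.8; nΣz² − (Σz)² = 6530.5 − 6368.04 = 162.46
r = -29.2 / √(83.8 × 162.46) = -29.2 / 116.6797 ≈ -0.250

-0.250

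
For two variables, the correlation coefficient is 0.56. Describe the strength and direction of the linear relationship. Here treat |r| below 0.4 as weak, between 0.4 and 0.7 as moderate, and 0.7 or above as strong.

r = 0.56 > 0 so the relationship is positive.
|r| = 0.56, which falls in the moderate range.

moderate positive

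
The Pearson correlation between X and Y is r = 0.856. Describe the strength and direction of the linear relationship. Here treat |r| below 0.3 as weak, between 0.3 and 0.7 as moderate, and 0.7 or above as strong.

strong positive

r = 0.856 > 0 so the relationship is positive.
|r| = 0.856, which falls in the strong range.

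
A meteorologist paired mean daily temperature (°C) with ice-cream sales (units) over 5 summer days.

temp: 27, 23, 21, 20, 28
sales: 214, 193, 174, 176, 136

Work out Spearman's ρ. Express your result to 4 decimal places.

Rank temp: 4, 3, 2, 1, 5
Rank sales: 5, 4, 2, 3, 1
d = rank(temp) − rank(sales): -1, -1, 0, -2, 4; Σd² = 22
ρ = 1 − 6Σd² / [n(n²−1)] = 1 − 6×22 / (5×24) = 1 − 132/120 ≈ -0.1000

-0.1000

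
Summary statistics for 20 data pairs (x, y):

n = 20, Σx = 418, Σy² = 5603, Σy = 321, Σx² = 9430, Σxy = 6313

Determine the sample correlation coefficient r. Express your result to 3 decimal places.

-0.708

r = (nΣxy − ΣxΣy) / √[(nΣx² − (Σx)²)(nΣy² − (Σy)²)]
Numerator: 20×6313 − 418×321 = -7918
Denominator: √[(188600 − 174724)(112060 − 103041)] = √[13876 × 9019] = 11186.9408
r = -7918 / 11186.9408 ≈ -0.708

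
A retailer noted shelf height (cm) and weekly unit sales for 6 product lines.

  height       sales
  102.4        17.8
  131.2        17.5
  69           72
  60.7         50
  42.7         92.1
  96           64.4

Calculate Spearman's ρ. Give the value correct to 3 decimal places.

-0.829

Rank height: 5, 6, 3, 2, 1, 4
Rank sales: 2, 1, 5, 3, 6, 4
d = rank(height) − rank(sales): 3, 5, -2, -1, -5, 0; Σd² = 64
ρ = 1 − 6Σd² / [n(n²−1)] = 1 − 6×64 / (6×35) = 1 − 384/210 ≈ -0.829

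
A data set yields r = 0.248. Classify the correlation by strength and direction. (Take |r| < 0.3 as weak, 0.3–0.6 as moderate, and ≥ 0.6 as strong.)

r = 0.248 > 0 so the relationship is positive.
|r| = 0.248, which falls in the weak range.

weak positive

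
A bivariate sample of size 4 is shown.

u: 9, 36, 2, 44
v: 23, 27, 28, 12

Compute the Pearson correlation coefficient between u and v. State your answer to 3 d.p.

n = 4, Σu = 91, Σv = 90, Σu² = 3317, Σv² = 2186, Σuv = 1763
nΣuv − ΣuΣv = 7052 − 8190 = -1138
nΣu² − (Σu)² = 13268 − 8281 = 4987; nΣv² − (Σv)² = 8744 − 8100 = 644
r = -1138 / √(4987 × 644) = -1138 / 1792.1016 ≈ -0.635

-0.635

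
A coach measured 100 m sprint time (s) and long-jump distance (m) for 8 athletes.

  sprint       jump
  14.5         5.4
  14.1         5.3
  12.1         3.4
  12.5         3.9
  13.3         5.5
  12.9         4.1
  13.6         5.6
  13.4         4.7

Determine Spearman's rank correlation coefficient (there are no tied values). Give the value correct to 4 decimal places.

Rank sprint: 8, 7, 1, 2, 4, 3, 6, 5
Rank jump: 6, 5, 1, 2, 7, 3, 8, 4
d = rank(sprint) − rank(jump): 2, 2, 0, 0, -3, 0, -2, 1; Σd² = 22
ρ = 1 − 6Σd² / [n(n²−1)] = 1 − 6×22 / (8×63) = 1 − 132/504 ≈ 0.7381

0.7381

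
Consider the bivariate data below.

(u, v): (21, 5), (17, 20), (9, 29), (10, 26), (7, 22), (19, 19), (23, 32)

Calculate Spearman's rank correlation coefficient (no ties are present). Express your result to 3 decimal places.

Rank u: 6, 4, 2, 3, 1, 5, 7
Rank v: 1, 3, 6, 5, 4, 2, 7
d = rank(u) − rank(v): 5, 1, -4, -2, -3, 3, 0; Σd² = 64
ρ = 1 − 6Σd² / [n(n²−1)] = 1 − 6×64 / (7×48) = 1 − 384/336 ≈ -0.143

-0.143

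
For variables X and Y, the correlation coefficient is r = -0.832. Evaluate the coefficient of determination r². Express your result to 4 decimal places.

r² = (-0.832)² = 0.6922

0.6922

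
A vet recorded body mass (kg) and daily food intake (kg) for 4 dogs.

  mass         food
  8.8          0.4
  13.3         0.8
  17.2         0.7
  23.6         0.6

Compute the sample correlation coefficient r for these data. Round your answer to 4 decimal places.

0.3260

n = 4, Σx = 62.9, Σy = 2.5, Σx² = 1107.13, Σy² = 1.65, Σxy = 40.36
nΣxy − ΣxΣy = 161.44 − 157.25 = 4.19
nΣx² − (Σx)² = 4428.52 − 3956.41 = 472.11; nΣy² − (Σy)² = 6.6 − 6.25 = 0.35
r = 4.19 / √(472.11 × 0.35) = 4.19 / 12.8545 ≈ 0.3260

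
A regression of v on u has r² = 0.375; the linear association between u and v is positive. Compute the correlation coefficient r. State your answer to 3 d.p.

0.612

|r| = √0.375 = 0.612
The association is positive, so r = 0.612.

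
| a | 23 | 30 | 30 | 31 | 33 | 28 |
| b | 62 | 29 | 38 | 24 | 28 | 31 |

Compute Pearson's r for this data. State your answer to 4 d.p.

-0.8896

n = 6, Σa = 175, Σb = 212, Σa² = 5163, Σb² = 8450, Σab = 5972
nΣab − ΣaΣb = 35832 − 37100 = -1268
nΣa² − (Σa)² = 30978 − 30625 = 353; nΣb² − (Σb)² = 50700 − 44944 = 5756
r = -1268 / √(353 × 5756) = -1268 / 1425.4361 ≈ -0.8896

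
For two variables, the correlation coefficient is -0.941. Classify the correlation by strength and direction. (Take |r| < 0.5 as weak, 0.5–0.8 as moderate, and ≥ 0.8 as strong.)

strong negative

r = -0.941 < 0 so the relationship is negative.
|r| = 0.941, which falls in the strong range.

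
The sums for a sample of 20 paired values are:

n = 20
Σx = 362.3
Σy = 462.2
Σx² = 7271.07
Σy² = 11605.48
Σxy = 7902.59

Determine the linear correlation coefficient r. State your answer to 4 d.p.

-0.5813

r = (nΣxy − ΣxΣy) / √[(nΣx² − (Σx)²)(nΣy² − (Σy)²)]
Numerator: 20×7902.59 − 362.3×462.2 = -9403.26
Denominator: √[(145421.4 − 131261.29)(232109.6 − 213628.84)] = √[14160.11 × 18480.76] = 16176.8228
r = -9403.26 / 16176.8228 ≈ -0.5813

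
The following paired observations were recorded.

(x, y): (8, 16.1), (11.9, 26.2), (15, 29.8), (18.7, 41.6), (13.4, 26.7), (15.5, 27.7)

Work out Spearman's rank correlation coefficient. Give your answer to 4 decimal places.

Rank x: 1, 2, 4, 6, 3, 5
Rank y: 1, 2, 5, 6, 3, 4
d = rank(x) − rank(y): 0, 0, -1, 0, 0, 1; Σd² = 2
ρ = 1 − 6Σd² / [n(n²−1)] = 1 − 6×2 / (6×35) = 1 − 12/210 ≈ 0.9429

0.9429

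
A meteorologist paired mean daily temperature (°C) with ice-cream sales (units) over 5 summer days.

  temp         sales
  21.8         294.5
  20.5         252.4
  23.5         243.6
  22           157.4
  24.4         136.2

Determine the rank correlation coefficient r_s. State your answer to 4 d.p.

Rank temp: 2, 1, 4, 3, 5
Rank sales: 5, 4, 3, 2, 1
d = rank(temp) − rank(sales): -3, -3, 1, 1, 4; Σd² = 36
ρ = 1 − 6Σd² / [n(n²−1)] = 1 − 6×36 / (5×24) = 1 − 216/120 ≈ -0.8000

-0.8000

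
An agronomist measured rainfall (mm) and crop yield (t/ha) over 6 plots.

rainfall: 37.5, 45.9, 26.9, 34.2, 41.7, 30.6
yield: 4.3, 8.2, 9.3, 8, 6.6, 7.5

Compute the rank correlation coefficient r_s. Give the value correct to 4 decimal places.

Rank rainfall: 4, 6, 1, 3, 5, 2
Rank yield: 1, 5, 6, 4, 2, 3
d = rank(rainfall) − rank(yield): 3, 1, -5, -1, 3, -1; Σd² = 46
ρ = 1 − 6Σd² / [n(n²−1)] = 1 − 6×46 / (6×35) = 1 − 276/210 ≈ -0.3143

-0.3143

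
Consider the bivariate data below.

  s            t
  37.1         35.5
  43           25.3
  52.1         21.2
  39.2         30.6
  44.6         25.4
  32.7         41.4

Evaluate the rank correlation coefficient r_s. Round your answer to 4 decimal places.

Rank s: 2, 4, 6, 3, 5, 1
Rank t: 5, 2, 1, 4, 3, 6
d = rank(s) − rank(t): -3, 2, 5, -1, 2, -5; Σd² = 68
ρ = 1 − 6Σd² / [n(n²−1)] = 1 − 6×68 / (6×35) = 1 − 408/210 ≈ -0.9429

-0.9429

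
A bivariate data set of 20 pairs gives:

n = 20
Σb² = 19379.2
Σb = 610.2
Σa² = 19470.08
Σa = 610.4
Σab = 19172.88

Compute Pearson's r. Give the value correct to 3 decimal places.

r = (nΣab − ΣaΣb) / √[(nΣa² − (Σa)²)(nΣb² − (Σb)²)]
Numerator: 20×19172.88 − 610.4×610.2 = 10991.52
Denominator: √[(389401.6 − 372588.16)(387584 − 372344.04)] = √[16813.44 × 15239.96] = 16007.3781
r = 10991.52 / 16007.3781 ≈ 0.687

0.687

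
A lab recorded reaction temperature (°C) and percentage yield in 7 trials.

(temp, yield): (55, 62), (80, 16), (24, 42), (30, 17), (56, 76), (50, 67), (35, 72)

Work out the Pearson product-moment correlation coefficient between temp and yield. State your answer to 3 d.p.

n = 7, Σx = 330, Σy = 352, Σx² = 17762, Σy² = 21602, Σxy = 16334
nΣxy − ΣxΣy = 114338 − 116160 = -1822
nΣx² − (Σx)² = 124334 − 108900 = 15434; nΣy² − (Σy)² = 151214 − 123904 = 27310
r = -1822 / √(15434 × 27310) = -1822 / 20530.5270 ≈ -0.089

-0.089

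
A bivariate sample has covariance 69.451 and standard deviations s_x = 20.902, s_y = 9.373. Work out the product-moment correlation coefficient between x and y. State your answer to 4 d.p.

r = Cov(x,y) / (s_x · s_y) = 69.451 / (20.902 × 9.373)
  = 69.451 / 195.9144 ≈ 0.3545

0.3545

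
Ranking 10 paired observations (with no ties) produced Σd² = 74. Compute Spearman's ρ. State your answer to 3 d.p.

ρ = 1 − 6Σd² / [n(n²−1)] = 1 − 6×74 / (10×99)
  = 1 − 444/990 = 1 − 0.4485 ≈ 0.552

0.552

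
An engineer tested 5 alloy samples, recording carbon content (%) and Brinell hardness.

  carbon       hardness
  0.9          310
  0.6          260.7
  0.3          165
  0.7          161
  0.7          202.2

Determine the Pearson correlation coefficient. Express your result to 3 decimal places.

n = 5, Σx = 3.2, Σy = 1098.9, Σx² = 2.24, Σy² = 258095.33, Σxy = 739.16
nΣxy − ΣxΣy = 3695.8 − 3516.48 = 179.32
nΣx² − (Σx)² = 11.2 − 10.24 = 0.96; nΣy² − (Σy)² = 1290476.65 − 1207581.21 = 82895.44
r = 179.32 / √(0.96 × 82895.44) = 179.32 / 282.0986 ≈ 0.636

0.636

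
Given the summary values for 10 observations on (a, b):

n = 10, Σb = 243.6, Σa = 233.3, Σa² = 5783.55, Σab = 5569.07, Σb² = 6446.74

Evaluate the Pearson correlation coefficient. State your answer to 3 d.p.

-0.273

r = (nΣab − ΣaΣb) / √[(nΣa² − (Σa)²)(nΣb² − (Σb)²)]
Numerator: 10×5569.07 − 233.3×243.6 = -1141.18
Denominator: √[(57835.5 − 54428.89)(64467.4 − 59340.96)] = √[3406.61 × 5126.44] = 4178.9690
r = -1141.18 / 4178.9690 ≈ -0.273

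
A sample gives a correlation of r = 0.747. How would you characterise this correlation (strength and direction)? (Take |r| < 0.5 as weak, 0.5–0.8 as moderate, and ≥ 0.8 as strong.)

r = 0.747 > 0 so the relationship is positive.
|r| = 0.747, which falls in the moderate range.

moderate positive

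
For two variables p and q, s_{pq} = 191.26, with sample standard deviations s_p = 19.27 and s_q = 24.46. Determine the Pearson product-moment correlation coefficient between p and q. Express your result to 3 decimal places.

0.406

r = Cov(p,q) / (s_p · s_q) = 191.26 / (19.27 × 24.46)
  = 191.26 / 471.3442 ≈ 0.406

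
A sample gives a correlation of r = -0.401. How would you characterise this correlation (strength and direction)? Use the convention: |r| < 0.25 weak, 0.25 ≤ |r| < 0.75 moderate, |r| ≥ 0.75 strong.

r = -0.401 < 0 so the relationship is negative.
|r| = 0.401, which falls in the moderate range.

moderate negative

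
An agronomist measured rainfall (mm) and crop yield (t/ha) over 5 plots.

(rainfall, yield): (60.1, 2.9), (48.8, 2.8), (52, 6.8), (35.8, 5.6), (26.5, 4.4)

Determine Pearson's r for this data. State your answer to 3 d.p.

n = 5, Σx = 223.2, Σy = 22.5, Σx² = 10681.34, Σy² = 113.21, Σxy = 981.61
nΣxy − ΣxΣy = 4908.05 − 5022 = -113.95
nΣx² − (Σx)² = 53406.7 − 49818.24 = 3588.46; nΣy² − (Σy)² = 566.05 − 506.25 = 59.8
r = -113.95 / √(3588.46 × 59.8) = -113.95 / 463.2385 ≈ -0.246

-0.246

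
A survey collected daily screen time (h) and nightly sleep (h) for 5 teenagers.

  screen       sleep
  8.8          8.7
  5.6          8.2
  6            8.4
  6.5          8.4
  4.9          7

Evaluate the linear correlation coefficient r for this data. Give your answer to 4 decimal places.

0.7452

n = 5, Σx = 31.8, Σy = 40.7, Σx² = 211.06, Σy² = 333.05, Σxy = 261.78
nΣxy − ΣxΣy = 1308.9 − 1294.26 = 14.64
nΣx² − (Σx)² = 1055.3 − 1011.24 = 44.06; nΣy² − (Σy)² = 1665.25 − 1656.49 = 8.76
r = 14.64 / √(44.06 × 8.76) = 14.64 / 19.6460 ≈ 0.7452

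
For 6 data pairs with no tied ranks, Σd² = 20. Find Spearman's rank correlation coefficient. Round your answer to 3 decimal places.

0.429

ρ = 1 − 6Σd² / [n(n²−1)] = 1 − 6×20 / (6×35)
  = 1 − 120/210 = 1 − 0.5714 ≈ 0.429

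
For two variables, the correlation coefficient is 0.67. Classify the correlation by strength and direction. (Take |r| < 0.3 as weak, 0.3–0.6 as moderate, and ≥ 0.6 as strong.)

strong positive

r = 0.67 > 0 so the relationship is positive.
|r| = 0.67, which falls in the strong range.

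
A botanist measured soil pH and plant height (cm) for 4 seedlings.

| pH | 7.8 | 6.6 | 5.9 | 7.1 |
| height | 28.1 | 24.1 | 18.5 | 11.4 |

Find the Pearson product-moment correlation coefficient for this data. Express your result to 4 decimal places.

0.3410

n = 4, Σx = 27.4, Σy = 82.1, Σx² = 189.62, Σy² = 1842.63, Σxy = 568.33
nΣxy − ΣxΣy = 2273.32 − 2249.54 = 23.78
nΣx² − (Σx)² = 758.48 − 750.76 = 7.72; nΣy² − (Σy)² = 7370.52 − 6740.41 = 630.11
r = 23.78 / √(7.72 × 630.11) = 23.78 / 69.7456 ≈ 0.3410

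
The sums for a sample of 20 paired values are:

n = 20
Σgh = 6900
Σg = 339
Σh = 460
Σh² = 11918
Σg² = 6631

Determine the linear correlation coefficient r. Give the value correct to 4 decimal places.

r = (nΣgh − ΣgΣh) / √[(nΣg² − (Σg)²)(nΣh² − (Σh)²)]
Numerator: 20×6900 − 339×460 = -17940
Denominator: √[(132620 − 114921)(238360 − 211600)] = √[17699 × 26760] = 21762.9327
r = -17940 / 21762.9327 ≈ -0.8243

-0.8243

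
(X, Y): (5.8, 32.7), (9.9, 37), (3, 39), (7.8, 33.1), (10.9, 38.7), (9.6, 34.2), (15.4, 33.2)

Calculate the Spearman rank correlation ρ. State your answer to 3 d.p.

0.036

Rank X: 2, 5, 1, 3, 6, 4, 7
Rank Y: 1, 5, 7, 2, 6, 4, 3
d = rank(X) − rank(Y): 1, 0, -6, 1, 0, 0, 4; Σd² = 54
ρ = 1 − 6Σd² / [n(n²−1)] = 1 − 6×54 / (7×48) = 1 − 324/336 ≈ 0.036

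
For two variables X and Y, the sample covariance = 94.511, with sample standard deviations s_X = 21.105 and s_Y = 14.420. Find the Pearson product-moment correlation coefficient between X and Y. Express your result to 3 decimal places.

0.311

r = Cov(X,Y) / (s_X · s_Y) = 94.511 / (21.105 × 14.420)
  = 94.511 / 304.3341 ≈ 0.311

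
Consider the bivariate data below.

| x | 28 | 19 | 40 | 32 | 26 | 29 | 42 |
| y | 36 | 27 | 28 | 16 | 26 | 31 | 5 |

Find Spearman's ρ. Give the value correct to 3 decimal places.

Rank x: 3, 1, 6, 5, 2, 4, 7
Rank y: 7, 4, 5, 2, 3, 6, 1
d = rank(x) − rank(y): -4, -3, 1, 3, -1, -2, 6; Σd² = 76
ρ = 1 − 6Σd² / [n(n²−1)] = 1 − 6×76 / (7×48) = 1 − 456/336 ≈ -0.357

-0.357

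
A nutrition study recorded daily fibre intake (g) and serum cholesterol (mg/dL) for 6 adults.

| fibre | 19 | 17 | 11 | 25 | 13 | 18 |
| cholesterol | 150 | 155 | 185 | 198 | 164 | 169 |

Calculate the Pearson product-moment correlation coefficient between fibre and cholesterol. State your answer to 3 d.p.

0.260

n = 6, Σx = 103, Σy = 1021, Σx² = 1889, Σy² = 175411, Σxy = 17644
nΣxy − ΣxΣy = 105864 − 105163 = 701
nΣx² − (Σx)² = 11334 − 10609 = 725; nΣy² − (Σy)² = 1052466 − 1042441 = 10025
r = 701 / √(725 × 10025) = 701 / 2695.9460 ≈ 0.260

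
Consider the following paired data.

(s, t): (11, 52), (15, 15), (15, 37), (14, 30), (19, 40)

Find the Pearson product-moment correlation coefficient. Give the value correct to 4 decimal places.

-0.2768

n = 5, Σs = 74, Σt = 174, Σs² = 1128, Σt² = 6798, Σst = 2532
nΣst − ΣsΣt = 12660 − 12876 = -216
nΣs² − (Σs)² = 5640 − 5476 = 164; nΣt² − (Σt)² = 33990 − 30276 = 3714
r = -216 / √(164 × 3714) = -216 / 780.4460 ≈ -0.2768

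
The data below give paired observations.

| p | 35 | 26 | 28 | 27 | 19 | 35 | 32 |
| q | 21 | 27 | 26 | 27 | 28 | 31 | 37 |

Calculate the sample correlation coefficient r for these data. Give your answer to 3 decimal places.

0.060

n = 7, Σp = 202, Σq = 197, Σp² = 6024, Σq² = 5689, Σpq = 5695
nΣpq − ΣpΣq = 39865 − 39794 = 71
nΣp² − (Σp)² = 42168 − 40804 = 1364; nΣq² − (Σq)² = 39823 − 38809 = 1014
r = 71 / √(1364 × 1014) = 71 / 1176.0510 ≈ 0.060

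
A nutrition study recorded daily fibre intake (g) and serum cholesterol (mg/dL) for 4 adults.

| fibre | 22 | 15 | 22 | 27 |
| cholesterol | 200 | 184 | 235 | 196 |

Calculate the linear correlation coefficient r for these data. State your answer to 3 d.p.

n = 4, Σx = 86, Σy = 815, Σx² = 1922, Σy² = 167497, Σxy = 17622
nΣxy − ΣxΣy = 70488 − 70090 = 398
nΣx² − (Σx)² = 7688 − 7396 = 292; nΣy² − (Σy)² = 669988 − 664225 = 5763
r = 398 / √(292 × 5763) = 398 / 1297.2263 ≈ 0.307

0.307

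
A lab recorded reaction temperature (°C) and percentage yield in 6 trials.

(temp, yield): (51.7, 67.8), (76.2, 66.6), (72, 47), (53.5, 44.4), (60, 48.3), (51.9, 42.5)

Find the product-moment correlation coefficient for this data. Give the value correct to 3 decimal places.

0.274

n = 6, Σx = 365.3, Σy = 316.6, Σx² = 22819.19, Σy² = 17351.9, Σxy = 19443.33
nΣxy − ΣxΣy = 116659.98 − 115653.98 = 1006
nΣx² − (Σx)² = 136915.14 − 133444.09 = 3471.05; nΣy² − (Σy)² = 104111.4 − 100235.56 = 3875.84
r = 1006 / √(3471.05 × 3875.84) = 1006 / 3667.8651 ≈ 0.274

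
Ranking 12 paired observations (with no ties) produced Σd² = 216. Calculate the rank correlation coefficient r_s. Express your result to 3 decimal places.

0.245

ρ = 1 − 6Σd² / [n(n²−1)] = 1 − 6×216 / (12×143)
  = 1 − 1296/1716 = 1 − 0.7552 ≈ 0.245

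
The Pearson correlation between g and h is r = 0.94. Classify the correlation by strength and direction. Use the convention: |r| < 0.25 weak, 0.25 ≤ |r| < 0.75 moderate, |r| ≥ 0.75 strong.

r = 0.94 > 0 so the relationship is positive.
|r| = 0.94, which falls in the strong range.

strong positive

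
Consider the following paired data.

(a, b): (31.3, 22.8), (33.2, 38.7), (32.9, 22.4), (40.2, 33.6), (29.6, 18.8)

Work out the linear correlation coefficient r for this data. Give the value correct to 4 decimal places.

0.6198

n = 5, Σa = 167.2, Σb = 136.3, Σa² = 5656.54, Σb² = 4001.69, Σab = 4642.64
nΣab − ΣaΣb = 23213.2 − 22789.36 = 423.84
nΣa² − (Σa)² = 28282.7 − 27955.84 = 326.86; nΣb² − (Σb)² = 20008.45 − 18577.69 = 1430.76
r = 423.84 / √(326.86 × 1430.76) = 423.84 / 683.8554 ≈ 0.6198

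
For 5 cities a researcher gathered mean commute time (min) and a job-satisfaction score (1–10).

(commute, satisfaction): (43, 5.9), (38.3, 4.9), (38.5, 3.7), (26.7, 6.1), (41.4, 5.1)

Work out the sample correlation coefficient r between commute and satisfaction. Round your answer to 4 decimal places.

n = 5, Σx = 187.9, Σy = 25.7, Σx² = 7224.99, Σy² = 135.73, Σxy = 957.83
nΣxy − ΣxΣy = 4789.15 − 4829.03 = -39.88
nΣx² − (Σx)² = 36124.95 − 35306.41 = 818.54; nΣy² − (Σy)² = 678.65 − 660.49 = 18.16
r = -39.88 / √(818.54 × 18.16) = -39.88 / 121.9208 ≈ -0.3271

-0.3271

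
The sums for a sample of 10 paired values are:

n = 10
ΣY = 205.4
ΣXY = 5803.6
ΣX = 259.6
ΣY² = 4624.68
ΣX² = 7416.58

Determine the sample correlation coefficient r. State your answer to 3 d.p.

0.899

r = (nΣXY − ΣXΣY) / √[(nΣX² − (ΣX)²)(nΣY² − (ΣY)²)]
Numerator: 10×5803.6 − 259.6×205.4 = 4714.16
Denominator: √[(74165.8 − 67392.16)(46246.8 − 42189.16)] = √[6773.64 × 4057.64] = 5242.6131
r = 4714.16 / 5242.6131 ≈ 0.899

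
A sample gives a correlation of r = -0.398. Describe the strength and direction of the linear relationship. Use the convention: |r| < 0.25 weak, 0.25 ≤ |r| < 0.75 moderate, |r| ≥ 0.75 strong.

r = -0.398 < 0 so the relationship is negative.
|r| = 0.398, which falls in the moderate range.

moderate negative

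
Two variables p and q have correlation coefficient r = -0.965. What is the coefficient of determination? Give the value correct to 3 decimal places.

r² = (-0.965)² = 0.931

0.931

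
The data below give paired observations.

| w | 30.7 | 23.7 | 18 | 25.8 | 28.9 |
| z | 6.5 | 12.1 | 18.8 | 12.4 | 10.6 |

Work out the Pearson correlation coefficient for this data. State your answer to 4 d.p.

-0.9609

n = 5, Σw = 127.1, Σz = 60.4, Σw² = 3329.03, Σz² = 808.22, Σwz = 1450.98
nΣwz − ΣwΣz = 7254.9 − 7676.84 = -421.94
nΣw² − (Σw)² = 16645.15 − 16154.41 = 490.74; nΣz² − (Σz)² = 4041.1 − 3648.16 = 392.94
r = -421.94 / √(490.74 × 392.94) = -421.94 / 439.1257 ≈ -0.9609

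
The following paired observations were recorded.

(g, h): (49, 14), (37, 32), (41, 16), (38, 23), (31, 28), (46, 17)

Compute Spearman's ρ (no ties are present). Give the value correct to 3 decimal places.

-0.886

Rank g: 6, 2, 4, 3, 1, 5
Rank h: 1, 6, 2, 4, 5, 3
d = rank(g) − rank(h): 5, -4, 2, -1, -4, 2; Σd² = 66
ρ = 1 − 6Σd² / [n(n²−1)] = 1 − 6×66 / (6×35) = 1 − 396/210 ≈ -0.886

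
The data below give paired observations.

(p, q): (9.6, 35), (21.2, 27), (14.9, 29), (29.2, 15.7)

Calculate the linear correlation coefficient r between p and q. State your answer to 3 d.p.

n = 4, Σp = 74.9, Σq = 106.7, Σp² = 1616.25, Σq² = 3041.49, Σpq = 1798.94
nΣpq − ΣpΣq = 7195.76 − 7991.83 = -796.07
nΣp² − (Σp)² = 6465 − 5610.01 = 854.99; nΣq² − (Σq)² = 12165.96 − 11384.89 = 781.07
r = -796.07 / √(854.99 × 781.07) = -796.07 / 817.1946 ≈ -0.974

-0.974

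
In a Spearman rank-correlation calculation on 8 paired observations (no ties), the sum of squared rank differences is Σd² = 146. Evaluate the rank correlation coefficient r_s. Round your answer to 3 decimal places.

-0.738

ρ = 1 − 6Σd² / [n(n²−1)] = 1 − 6×146 / (8×63)
  = 1 − 876/504 = 1 − 1.7381 ≈ -0.738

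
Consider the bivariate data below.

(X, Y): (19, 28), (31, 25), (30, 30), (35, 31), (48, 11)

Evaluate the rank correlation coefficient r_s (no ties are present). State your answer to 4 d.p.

-0.3000

Rank X: 1, 3, 2, 4, 5
Rank Y: 3, 2, 4, 5, 1
d = rank(X) − rank(Y): -2, 1, -2, -1, 4; Σd² = 26
ρ = 1 − 6Σd² / [n(n²−1)] = 1 − 6×26 / (5×24) = 1 − 156/120 ≈ -0.3000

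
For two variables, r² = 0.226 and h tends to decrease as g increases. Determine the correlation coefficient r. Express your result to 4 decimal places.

-0.4754

|r| = √0.226 = 0.4754
The association is negative, so r = −0.4754.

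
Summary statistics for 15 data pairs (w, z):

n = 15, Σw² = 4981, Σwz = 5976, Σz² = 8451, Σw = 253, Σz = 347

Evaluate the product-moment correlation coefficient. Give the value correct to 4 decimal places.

r = (nΣwz − ΣwΣz) / √[(nΣw² − (Σw)²)(nΣz² − (Σz)²)]
Numerator: 15×5976 − 253×347 = 1849
Denominator: √[(74715 − 64009)(126765 − 120409)] = √[10706 × 6356] = 8249.0809
r = 1849 / 8249.0809 ≈ 0.2241

0.2241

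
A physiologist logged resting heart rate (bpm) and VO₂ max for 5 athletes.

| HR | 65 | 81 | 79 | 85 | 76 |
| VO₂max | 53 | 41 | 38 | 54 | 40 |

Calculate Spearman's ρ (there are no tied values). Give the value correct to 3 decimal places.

Rank HR: 1, 4, 3, 5, 2
Rank VO₂max: 4, 3, 1, 5, 2
d = rank(HR) − rank(VO₂max): -3, 1, 2, 0, 0; Σd² = 14
ρ = 1 − 6Σd² / [n(n²−1)] = 1 − 6×14 / (5×24) = 1 − 84/120 ≈ 0.300

0.300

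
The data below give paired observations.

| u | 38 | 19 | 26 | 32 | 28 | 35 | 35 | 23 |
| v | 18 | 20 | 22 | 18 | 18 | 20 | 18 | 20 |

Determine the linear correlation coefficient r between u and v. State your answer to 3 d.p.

-0.537

n = 8, Σu = 236, Σv = 154, Σu² = 7268, Σv² = 2980, Σuv = 4506
nΣuv − ΣuΣv = 36048 − 36344 = -296
nΣu² − (Σu)² = 58144 − 55696 = 2448; nΣv² − (Σv)² = 23840 − 23716 = 124
r = -296 / √(2448 × 124) = -296 / 550.9555 ≈ -0.537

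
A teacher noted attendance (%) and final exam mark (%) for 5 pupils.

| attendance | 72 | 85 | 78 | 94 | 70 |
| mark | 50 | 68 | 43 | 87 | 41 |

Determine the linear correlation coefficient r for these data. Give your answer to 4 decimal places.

n = 5, Σx = 399, Σy = 289, Σx² = 32229, Σy² = 18223, Σxy = 23782
nΣxy − ΣxΣy = 118910 − 115311 = 3599
nΣx² − (Σx)² = 161145 − 159201 = 1944; nΣy² − (Σy)² = 91115 − 83521 = 7594
r = 3599 / √(1944 × 7594) = 3599 / 3842.2306 ≈ 0.9367

0.9367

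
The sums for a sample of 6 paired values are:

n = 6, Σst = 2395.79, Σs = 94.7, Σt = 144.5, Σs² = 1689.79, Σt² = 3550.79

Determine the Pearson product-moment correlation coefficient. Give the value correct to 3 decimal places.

0.980

r = (nΣst − ΣsΣt) / √[(nΣs² − (Σs)²)(nΣt² − (Σt)²)]
Numerator: 6×2395.79 − 94.7×144.5 = 690.59
Denominator: √[(10138.74 − 8968.09)(21304.74 − 20880.25)] = √[1170.65 × 424.49] = 704.9321
r = 690.59 / 704.9321 ≈ 0.980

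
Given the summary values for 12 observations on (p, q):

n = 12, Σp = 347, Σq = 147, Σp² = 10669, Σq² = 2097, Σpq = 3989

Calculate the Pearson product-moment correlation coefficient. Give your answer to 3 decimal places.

-0.604

r = (nΣpq − ΣpΣq) / √[(nΣp² − (Σp)²)(nΣq² − (Σq)²)]
Numerator: 12×3989 − 347×147 = -3141
Denominator: √[(128028 − 120409)(25164 − 21609)] = √[7619 × 3555] = 5204.3775
r = -3141 / 5204.3775 ≈ -0.604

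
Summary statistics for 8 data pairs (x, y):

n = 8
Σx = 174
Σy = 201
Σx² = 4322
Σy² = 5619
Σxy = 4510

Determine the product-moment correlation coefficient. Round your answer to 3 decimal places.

r = (nΣxy − ΣxΣy) / √[(nΣx² − (Σx)²)(nΣy² − (Σy)²)]
Numerator: 8×4510 − 174×201 = 1106
Denominator: √[(34576 − 30276)(44952 − 40401)] = √[4300 × 4551] = 4423.7202
r = 1106 / 4423.7202 ≈ 0.250

0.250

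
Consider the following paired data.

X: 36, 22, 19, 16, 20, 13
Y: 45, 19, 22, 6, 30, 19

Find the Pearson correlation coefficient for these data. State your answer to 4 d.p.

0.8381

n = 6, ΣX = 126, ΣY = 141, ΣX² = 2966, ΣY² = 4167, ΣXY = 3399
nΣXY − ΣXΣY = 20394 − 17766 = 2628
nΣX² − (ΣX)² = 17796 − 15876 = 1920; nΣY² − (ΣY)² = 25002 − 19881 = 5121
r = 2628 / √(1920 × 5121) = 2628 / 3135.6530 ≈ 0.8381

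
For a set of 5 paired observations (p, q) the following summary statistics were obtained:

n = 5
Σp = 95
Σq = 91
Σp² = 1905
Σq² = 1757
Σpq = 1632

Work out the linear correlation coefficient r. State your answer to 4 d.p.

-0.9661

r = (nΣpq − ΣpΣq) / √[(nΣp² − (Σp)²)(nΣq² − (Σq)²)]
Numerator: 5×1632 − 95×91 = -485
Denominator: √[(9525 − 9025)(8785 − 8281)] = √[500 × 504] = 501.9960
r = -485 / 501.9960 ≈ -0.9661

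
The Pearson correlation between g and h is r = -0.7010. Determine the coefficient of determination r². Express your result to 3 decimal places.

0.491

r² = (-0.7010)² = 0.491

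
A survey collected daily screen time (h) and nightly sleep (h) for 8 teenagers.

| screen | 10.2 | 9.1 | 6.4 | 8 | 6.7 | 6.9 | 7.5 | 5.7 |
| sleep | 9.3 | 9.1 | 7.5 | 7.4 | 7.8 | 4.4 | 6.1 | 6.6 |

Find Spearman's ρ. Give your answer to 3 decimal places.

0.476

Rank screen: 8, 7, 2, 6, 3, 4, 5, 1
Rank sleep: 8, 7, 5, 4, 6, 1, 2, 3
d = rank(screen) − rank(sleep): 0, 0, -3, 2, -3, 3, 3, -2; Σd² = 44
ρ = 1 − 6Σd² / [n(n²−1)] = 1 − 6×44 / (8×63) = 1 − 264/504 ≈ 0.476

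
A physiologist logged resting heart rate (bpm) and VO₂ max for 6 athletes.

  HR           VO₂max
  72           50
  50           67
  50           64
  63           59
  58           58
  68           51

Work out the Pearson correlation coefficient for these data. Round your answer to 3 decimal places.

-0.960

n = 6, Σx = 361, Σy = 349, Σx² = 22141, Σy² = 20531, Σxy = 20699
nΣxy − ΣxΣy = 124194 − 125989 = -1795
nΣx² − (Σx)² = 132846 − 130321 = 2525; nΣy² − (Σy)² = 123186 − 121801 = 1385
r = -1795 / √(2525 × 1385) = -1795 / 1870.0602 ≈ -0.960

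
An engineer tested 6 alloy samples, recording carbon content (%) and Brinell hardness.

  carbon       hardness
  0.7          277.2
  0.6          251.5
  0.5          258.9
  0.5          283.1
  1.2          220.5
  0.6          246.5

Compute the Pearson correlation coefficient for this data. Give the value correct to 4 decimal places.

n = 6, Σx = 4.1, Σy = 1537.7, Σx² = 3.15, Σy² = 396649.41, Σxy = 1028.44
nΣxy − ΣxΣy = 6170.64 − 6304.57 = -133.93
nΣx² − (Σx)² = 18.9 − 16.81 = 2.09; nΣy² − (Σy)² = 2379896.46 − 2364521.29 = 15375.17
r = -133.93 / √(2.09 × 15375.17) = -133.93 / 179.2599 ≈ -0.7471

-0.7471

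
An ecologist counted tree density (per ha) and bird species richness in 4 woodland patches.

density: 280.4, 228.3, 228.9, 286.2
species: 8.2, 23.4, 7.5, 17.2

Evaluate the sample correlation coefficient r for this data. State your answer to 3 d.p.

-0.178

n = 4, Σx = 1023.8, Σy = 56.3, Σx² = 265050.7, Σy² = 966.89, Σxy = 14280.89
nΣxy − ΣxΣy = 57123.56 − 57639.94 = -516.38
nΣx² − (Σx)² = 1060202.8 − 1048166.44 = 12036.36; nΣy² − (Σy)² = 3867.56 − 3169.69 = 697.87
r = -516.38 / √(12036.36 × 697.87) = -516.38 / 2898.2434 ≈ -0.178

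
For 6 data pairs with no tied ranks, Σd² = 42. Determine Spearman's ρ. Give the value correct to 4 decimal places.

-0.2000

ρ = 1 − 6Σd² / [n(n²−1)] = 1 − 6×42 / (6×35)
  = 1 − 252/210 = 1 − 1.20000 ≈ -0.2000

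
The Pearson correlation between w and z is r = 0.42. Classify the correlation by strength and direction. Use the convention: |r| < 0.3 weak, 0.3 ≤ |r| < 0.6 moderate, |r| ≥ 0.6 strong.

moderate positive

r = 0.42 > 0 so the relationship is positive.
|r| = 0.42, which falls in the moderate range.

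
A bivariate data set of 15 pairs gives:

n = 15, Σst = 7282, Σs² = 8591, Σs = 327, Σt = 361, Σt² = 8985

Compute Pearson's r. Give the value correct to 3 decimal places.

r = (nΣst − ΣsΣt) / √[(nΣs² − (Σs)²)(nΣt² − (Σt)²)]
Numerator: 15×7282 − 327×361 = -8817
Denominator: √[(128865 − 106929)(134775 − 130321)] = √[21936 × 4454] = 9884.4800
r = -8817 / 9884.4800 ≈ -0.892

-0.892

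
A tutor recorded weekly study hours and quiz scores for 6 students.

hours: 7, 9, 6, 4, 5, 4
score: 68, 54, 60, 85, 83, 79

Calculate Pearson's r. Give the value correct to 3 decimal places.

n = 6, Σx = 35, Σy = 429, Σx² = 223, Σy² = 31495, Σxy = 2393
nΣxy − ΣxΣy = 14358 − 15015 = -657
nΣx² − (Σx)² = 1338 − 1225 = 113; nΣy² − (Σy)² = 188970 − 184041 = 4929
r = -657 / √(113 × 4929) = -657 / 746.3089 ≈ -0.880

-0.880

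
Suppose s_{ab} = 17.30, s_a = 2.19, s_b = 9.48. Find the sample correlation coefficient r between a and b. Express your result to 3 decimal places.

0.833

r = Cov(a,b) / (s_a · s_b) = 17.30 / (2.19 × 9.48)
  = 17.30 / 20.7612 ≈ 0.833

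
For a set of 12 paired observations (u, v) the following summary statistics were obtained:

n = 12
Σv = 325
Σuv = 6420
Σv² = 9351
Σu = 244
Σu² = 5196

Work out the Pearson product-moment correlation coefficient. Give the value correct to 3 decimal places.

-0.525

r = (nΣuv − ΣuΣv) / √[(nΣu² − (Σu)²)(nΣv² − (Σv)²)]
Numerator: 12×6420 − 244×325 = -2260
Denominator: √[(62352 − 59536)(112212 − 105625)] = √[2816 × 6587] = 4306.8541
r = -2260 / 4306.8541 ≈ -0.525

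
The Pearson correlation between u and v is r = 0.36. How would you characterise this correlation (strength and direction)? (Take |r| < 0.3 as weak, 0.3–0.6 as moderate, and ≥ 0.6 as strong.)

moderate positive

r = 0.36 > 0 so the relationship is positive.
|r| = 0.36, which falls in the moderate range.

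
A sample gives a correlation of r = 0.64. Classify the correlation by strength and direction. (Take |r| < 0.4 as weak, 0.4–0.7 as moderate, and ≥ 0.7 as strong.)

moderate positive

r = 0.64 > 0 so the relationship is positive.
|r| = 0.64, which falls in the moderate range.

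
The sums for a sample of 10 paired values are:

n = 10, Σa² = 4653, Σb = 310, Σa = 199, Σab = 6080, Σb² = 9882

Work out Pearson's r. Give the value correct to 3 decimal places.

r = (nΣab − ΣaΣb) / √[(nΣa² − (Σa)²)(nΣb² − (Σb)²)]
Numerator: 10×6080 − 199×310 = -890
Denominator: √[(46530 − 39601)(98820 − 96100)] = √[6929 × 2720] = 4341.2993
r = -890 / 4341.2993 ≈ -0.205

-0.205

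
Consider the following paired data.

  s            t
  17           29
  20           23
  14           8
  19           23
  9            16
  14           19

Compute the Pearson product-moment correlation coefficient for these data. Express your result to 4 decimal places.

0.5709

n = 6, Σs = 93, Σt = 118, Σs² = 1523, Σt² = 2580, Σst = 1912
nΣst − ΣsΣt = 11472 − 10974 = 498
nΣs² − (Σs)² = 9138 − 8649 = 489; nΣt² − (Σt)² = 15480 − 13924 = 1556
r = 498 / √(489 × 1556) = 498 / 872.2867 ≈ 0.5709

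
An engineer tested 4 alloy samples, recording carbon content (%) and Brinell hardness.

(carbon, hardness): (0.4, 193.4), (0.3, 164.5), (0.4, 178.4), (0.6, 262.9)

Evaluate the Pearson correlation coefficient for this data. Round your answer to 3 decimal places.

0.979

n = 4, Σx = 1.7, Σy = 799.2, Σx² = 0.77, Σy² = 165406.78, Σxy = 355.81
nΣxy − ΣxΣy = 1423.24 − 1358.64 = 64.6
nΣx² − (Σx)² = 3.08 − 2.89 = 0.19; nΣy² − (Σy)² = 661627.12 − 638720.64 = 22906.48
r = 64.6 / √(0.19 × 22906.48) = 64.6 / 65.9714 ≈ 0.979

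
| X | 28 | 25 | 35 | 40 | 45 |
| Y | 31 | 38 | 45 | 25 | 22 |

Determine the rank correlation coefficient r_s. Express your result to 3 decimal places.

Rank X: 2, 1, 3, 4, 5
Rank Y: 3, 4, 5, 2, 1
d = rank(X) − rank(Y): -1, -3, -2, 2, 4; Σd² = 34
ρ = 1 − 6Σd² / [n(n²−1)] = 1 − 6×34 / (5×24) = 1 − 204/120 ≈ -0.700

-0.700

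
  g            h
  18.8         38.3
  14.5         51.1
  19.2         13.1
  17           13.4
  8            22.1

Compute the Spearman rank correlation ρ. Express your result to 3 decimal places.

-0.500

Rank g: 4, 2, 5, 3, 1
Rank h: 4, 5, 1, 2, 3
d = rank(g) − rank(h): 0, -3, 4, 1, -2; Σd² = 30
ρ = 1 − 6Σd² / [n(n²−1)] = 1 − 6×30 / (5×24) = 1 − 180/120 ≈ -0.500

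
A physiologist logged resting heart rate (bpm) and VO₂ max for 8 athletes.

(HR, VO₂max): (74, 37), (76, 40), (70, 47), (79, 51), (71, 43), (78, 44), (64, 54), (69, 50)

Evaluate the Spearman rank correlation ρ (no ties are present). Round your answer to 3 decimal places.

Rank HR: 5, 6, 3, 8, 4, 7, 1, 2
Rank VO₂max: 1, 2, 5, 7, 3, 4, 8, 6
d = rank(HR) − rank(VO₂max): 4, 4, -2, 1, 1, 3, -7, -4; Σd² = 112
ρ = 1 − 6Σd² / [n(n²−1)] = 1 − 6×112 / (8×63) = 1 − 672/504 ≈ -0.333

-0.333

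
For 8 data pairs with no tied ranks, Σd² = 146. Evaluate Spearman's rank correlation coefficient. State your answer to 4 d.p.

-0.7381

ρ = 1 − 6Σd² / [n(n²−1)] = 1 − 6×146 / (8×63)
  = 1 − 876/504 = 1 − 1.73810 ≈ -0.7381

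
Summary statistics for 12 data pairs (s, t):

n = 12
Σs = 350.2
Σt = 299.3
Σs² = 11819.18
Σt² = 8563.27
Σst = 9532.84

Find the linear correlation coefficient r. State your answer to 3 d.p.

0.602

r = (nΣst − ΣsΣt) / √[(nΣs² − (Σs)²)(nΣt² − (Σt)²)]
Numerator: 12×9532.84 − 350.2×299.3 = 9579.22
Denominator: √[(141830.16 − 122640.04)(102759.24 − 89580.49)] = √[19190.12 × 13178.75] = 15902.8863
r = 9579.22 / 15902.8863 ≈ 0.602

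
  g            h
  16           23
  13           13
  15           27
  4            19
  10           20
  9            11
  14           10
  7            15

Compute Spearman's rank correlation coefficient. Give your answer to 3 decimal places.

Rank g: 8, 5, 7, 1, 4, 3, 6, 2
Rank h: 7, 3, 8, 5, 6, 2, 1, 4
d = rank(g) − rank(h): 1, 2, -1, -4, -2, 1, 5, -2; Σd² = 56
ρ = 1 − 6Σd² / [n(n²−1)] = 1 − 6×56 / (8×63) = 1 − 336/504 ≈ 0.333

0.333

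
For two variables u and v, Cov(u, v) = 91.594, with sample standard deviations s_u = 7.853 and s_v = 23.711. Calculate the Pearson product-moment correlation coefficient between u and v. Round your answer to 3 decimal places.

0.492

r = Cov(u,v) / (s_u · s_v) = 91.594 / (7.853 × 23.711)
  = 91.594 / 186.2025 ≈ 0.492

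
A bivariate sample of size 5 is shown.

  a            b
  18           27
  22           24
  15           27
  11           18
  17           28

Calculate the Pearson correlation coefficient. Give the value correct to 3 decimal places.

n = 5, Σa = 83, Σb = 124, Σa² = 1443, Σb² = 3142, Σab = 2093
nΣab − ΣaΣb = 10465 − 10292 = 173
nΣa² − (Σa)² = 7215 − 6889 = 326; nΣb² − (Σb)² = 15710 − 15376 = 334
r = 173 / √(326 × 334) = 173 / 329.9758 ≈ 0.524

0.524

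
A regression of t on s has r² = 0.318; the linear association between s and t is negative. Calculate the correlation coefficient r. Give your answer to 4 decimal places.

-0.5639

|r| = √0.318 = 0.5639
The association is negative, so r = −0.5639.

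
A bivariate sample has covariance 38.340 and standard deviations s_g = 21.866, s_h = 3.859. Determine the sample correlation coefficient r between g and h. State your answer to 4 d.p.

r = Cov(g,h) / (s_g · s_h) = 38.340 / (21.866 × 3.859)
  = 38.340 / 84.3809 ≈ 0.4544

0.4544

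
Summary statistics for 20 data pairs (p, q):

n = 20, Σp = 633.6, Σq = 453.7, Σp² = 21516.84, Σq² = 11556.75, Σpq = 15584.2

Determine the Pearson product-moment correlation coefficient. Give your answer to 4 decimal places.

r = (nΣpq − ΣpΣq) / √[(nΣp² − (Σp)²)(nΣq² − (Σq)²)]
Numerator: 20×15584.2 − 633.6×453.7 = 24219.68
Denominator: √[(430336.8 − 401448.96)(231135 − 205843.69)] = √[28887.84 × 25291.31] = 27029.8227
r = 24219.68 / 27029.8227 ≈ 0.8960

0.8960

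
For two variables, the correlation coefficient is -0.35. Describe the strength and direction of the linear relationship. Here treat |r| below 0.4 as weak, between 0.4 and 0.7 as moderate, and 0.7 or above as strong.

r = -0.35 < 0 so the relationship is negative.
|r| = 0.35, which falls in the weak range.

weak negative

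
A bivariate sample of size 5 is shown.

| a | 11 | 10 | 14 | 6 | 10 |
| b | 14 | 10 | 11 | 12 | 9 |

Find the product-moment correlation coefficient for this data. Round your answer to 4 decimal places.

n = 5, Σa = 51, Σb = 56, Σa² = 553, Σb² = 642, Σab = 570
nΣab − ΣaΣb = 2850 − 2856 = -6
nΣa² − (Σa)² = 2765 − 2601 = 164; nΣb² − (Σb)² = 3210 − 3136 = 74
r = -6 / √(164 × 74) = -6 / 110.1635 ≈ -0.0545

-0.0545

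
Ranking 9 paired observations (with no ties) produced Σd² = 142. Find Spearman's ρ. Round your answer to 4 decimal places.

-0.1833

ρ = 1 − 6Σd² / [n(n²−1)] = 1 − 6×142 / (9×80)
  = 1 − 852/720 = 1 − 1.18333 ≈ -0.1833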